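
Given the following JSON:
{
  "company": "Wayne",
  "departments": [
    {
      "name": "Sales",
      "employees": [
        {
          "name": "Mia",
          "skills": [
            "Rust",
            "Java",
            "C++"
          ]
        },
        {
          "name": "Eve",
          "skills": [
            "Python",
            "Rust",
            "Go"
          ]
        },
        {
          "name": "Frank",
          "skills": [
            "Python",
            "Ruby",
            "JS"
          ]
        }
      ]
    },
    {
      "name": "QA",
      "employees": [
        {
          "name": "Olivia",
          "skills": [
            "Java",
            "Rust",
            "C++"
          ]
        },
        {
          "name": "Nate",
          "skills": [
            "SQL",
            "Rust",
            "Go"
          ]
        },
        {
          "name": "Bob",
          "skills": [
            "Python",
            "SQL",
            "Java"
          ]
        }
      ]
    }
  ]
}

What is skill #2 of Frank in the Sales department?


Path: departments[0].employees[2].skills[1]
Value: Ruby

ANSWER: Ruby


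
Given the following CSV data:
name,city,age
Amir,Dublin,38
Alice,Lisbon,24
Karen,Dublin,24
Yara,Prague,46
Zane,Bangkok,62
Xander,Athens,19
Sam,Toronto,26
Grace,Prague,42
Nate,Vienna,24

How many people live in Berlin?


Scanning city column for 'Berlin':
Total matches: 0

ANSWER: 0


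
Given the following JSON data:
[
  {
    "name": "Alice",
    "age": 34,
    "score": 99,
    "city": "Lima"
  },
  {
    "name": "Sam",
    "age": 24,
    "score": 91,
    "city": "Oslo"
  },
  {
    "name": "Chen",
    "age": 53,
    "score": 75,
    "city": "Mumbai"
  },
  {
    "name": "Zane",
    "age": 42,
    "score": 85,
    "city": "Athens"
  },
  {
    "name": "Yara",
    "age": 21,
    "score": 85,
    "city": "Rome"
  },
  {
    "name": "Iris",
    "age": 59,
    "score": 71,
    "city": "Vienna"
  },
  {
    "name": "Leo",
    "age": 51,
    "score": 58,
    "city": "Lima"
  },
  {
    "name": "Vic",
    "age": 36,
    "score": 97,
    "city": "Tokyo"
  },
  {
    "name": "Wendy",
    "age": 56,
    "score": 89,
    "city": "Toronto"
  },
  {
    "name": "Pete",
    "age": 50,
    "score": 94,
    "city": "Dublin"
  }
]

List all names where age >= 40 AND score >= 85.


Checking both conditions:
  Alice (age=34, score=99) -> no
  Sam (age=24, score=91) -> no
  Chen (age=53, score=75) -> no
  Zane (age=42, score=85) -> YES
  Yara (age=21, score=85) -> no
  Iris (age=59, score=71) -> no
  Leo (age=51, score=58) -> no
  Vic (age=36, score=97) -> no
  Wendy (age=56, score=89) -> YES
  Pete (age=50, score=94) -> YES


ANSWER: Zane, Wendy, Pete


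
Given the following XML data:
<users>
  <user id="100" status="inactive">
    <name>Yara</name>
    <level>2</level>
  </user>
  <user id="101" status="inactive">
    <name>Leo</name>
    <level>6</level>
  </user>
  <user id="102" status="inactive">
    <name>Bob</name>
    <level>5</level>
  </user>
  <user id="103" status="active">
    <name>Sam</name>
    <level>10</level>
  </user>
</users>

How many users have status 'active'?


Counting users with status='active':
  Sam (id=103) -> MATCH
Count: 1

ANSWER: 1


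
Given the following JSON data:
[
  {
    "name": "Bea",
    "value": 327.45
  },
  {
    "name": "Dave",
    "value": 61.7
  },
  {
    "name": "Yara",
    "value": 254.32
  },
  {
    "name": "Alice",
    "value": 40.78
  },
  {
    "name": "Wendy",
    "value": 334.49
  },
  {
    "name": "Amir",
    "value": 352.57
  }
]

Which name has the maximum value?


Comparing values:
  Bea: 327.45
  Dave: 61.7
  Yara: 254.32
  Alice: 40.78
  Wendy: 334.49
  Amir: 352.57
Maximum: Amir (352.57)

ANSWER: Amir


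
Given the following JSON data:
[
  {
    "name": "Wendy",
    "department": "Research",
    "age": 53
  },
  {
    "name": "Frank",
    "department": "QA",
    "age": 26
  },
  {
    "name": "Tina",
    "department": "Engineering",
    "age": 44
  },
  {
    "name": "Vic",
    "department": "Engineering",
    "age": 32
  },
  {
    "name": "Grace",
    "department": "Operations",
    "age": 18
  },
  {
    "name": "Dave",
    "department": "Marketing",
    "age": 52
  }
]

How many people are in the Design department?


Scanning records for department = Design
  No matches found
Count: 0

ANSWER: 0


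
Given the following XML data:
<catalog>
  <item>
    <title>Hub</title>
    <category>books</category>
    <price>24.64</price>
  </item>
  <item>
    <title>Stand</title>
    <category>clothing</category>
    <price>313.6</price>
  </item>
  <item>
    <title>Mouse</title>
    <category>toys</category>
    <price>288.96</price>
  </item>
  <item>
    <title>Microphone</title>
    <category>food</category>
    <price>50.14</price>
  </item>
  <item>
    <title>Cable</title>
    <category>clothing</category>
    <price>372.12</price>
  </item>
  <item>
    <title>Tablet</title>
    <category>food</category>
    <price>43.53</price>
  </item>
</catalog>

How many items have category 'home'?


Scanning <item> elements for <category>home</category>:
Count: 0

ANSWER: 0


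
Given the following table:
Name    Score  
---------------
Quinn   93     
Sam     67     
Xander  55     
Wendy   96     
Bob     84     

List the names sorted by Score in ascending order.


Sorting by Score (ascending):
  Xander: 55
  Sam: 67
  Bob: 84
  Quinn: 93
  Wendy: 96


ANSWER: Xander, Sam, Bob, Quinn, Wendy


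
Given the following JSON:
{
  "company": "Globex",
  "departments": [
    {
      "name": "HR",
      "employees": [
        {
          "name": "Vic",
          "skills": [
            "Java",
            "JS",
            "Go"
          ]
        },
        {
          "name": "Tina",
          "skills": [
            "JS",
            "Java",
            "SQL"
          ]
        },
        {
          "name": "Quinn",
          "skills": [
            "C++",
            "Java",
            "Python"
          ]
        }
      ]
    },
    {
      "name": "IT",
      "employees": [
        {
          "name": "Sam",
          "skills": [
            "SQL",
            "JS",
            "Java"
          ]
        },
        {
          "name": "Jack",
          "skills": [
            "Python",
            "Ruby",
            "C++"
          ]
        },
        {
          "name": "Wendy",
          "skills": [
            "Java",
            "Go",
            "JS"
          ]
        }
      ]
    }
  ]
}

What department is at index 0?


Path: departments[0].name
Value: HR

ANSWER: HR


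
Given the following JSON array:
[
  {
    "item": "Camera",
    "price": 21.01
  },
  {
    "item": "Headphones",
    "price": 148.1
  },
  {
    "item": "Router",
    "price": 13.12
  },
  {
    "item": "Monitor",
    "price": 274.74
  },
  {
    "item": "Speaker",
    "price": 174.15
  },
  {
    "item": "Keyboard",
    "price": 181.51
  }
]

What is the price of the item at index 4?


Array index 4 -> Speaker
price = 174.15

ANSWER: 174.15


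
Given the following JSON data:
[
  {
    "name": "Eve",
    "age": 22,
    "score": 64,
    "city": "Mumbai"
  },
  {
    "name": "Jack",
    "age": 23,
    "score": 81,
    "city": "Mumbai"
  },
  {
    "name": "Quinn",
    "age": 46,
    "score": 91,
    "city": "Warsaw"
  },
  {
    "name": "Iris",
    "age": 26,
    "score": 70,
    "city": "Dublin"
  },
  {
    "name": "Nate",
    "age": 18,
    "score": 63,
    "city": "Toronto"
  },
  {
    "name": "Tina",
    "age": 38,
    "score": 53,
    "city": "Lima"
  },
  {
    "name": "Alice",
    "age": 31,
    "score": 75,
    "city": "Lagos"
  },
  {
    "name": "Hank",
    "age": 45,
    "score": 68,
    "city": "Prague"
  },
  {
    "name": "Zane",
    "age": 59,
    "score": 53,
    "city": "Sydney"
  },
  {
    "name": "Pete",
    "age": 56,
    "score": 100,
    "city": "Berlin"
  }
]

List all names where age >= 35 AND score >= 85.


Checking both conditions:
  Eve (age=22, score=64) -> no
  Jack (age=23, score=81) -> no
  Quinn (age=46, score=91) -> YES
  Iris (age=26, score=70) -> no
  Nate (age=18, score=63) -> no
  Tina (age=38, score=53) -> no
  Alice (age=31, score=75) -> no
  Hank (age=45, score=68) -> no
  Zane (age=59, score=53) -> no
  Pete (age=56, score=100) -> YES


ANSWER: Quinn, Pete


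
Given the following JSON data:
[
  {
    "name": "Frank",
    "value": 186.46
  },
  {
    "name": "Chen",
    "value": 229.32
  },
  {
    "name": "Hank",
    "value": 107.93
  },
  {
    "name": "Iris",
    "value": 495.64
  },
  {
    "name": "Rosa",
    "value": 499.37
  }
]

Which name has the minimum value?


Comparing values:
  Frank: 186.46
  Chen: 229.32
  Hank: 107.93
  Iris: 495.64
  Rosa: 499.37
Minimum: Hank (107.93)

ANSWER: Hank


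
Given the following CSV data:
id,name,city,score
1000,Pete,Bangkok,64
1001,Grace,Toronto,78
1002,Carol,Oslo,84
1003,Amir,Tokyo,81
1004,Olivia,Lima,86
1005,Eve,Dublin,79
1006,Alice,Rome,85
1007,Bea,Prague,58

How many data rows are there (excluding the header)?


Counting rows (excluding header):
Header: id,name,city,score
Data rows: 8

ANSWER: 8


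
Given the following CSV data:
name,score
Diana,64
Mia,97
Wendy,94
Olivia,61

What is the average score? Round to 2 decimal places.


Scores: 64, 97, 94, 61
Sum = 316
Count = 4
Average = 316 / 4 = 79.00

ANSWER: 79.00


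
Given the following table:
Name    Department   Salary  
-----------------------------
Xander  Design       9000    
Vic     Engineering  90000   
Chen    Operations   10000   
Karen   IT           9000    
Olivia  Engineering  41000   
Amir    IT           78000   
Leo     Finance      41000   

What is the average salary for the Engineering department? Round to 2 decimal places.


Engineering department members:
  Vic: 90000
  Olivia: 41000
Sum = 131000
Count = 2
Average = 131000 / 2 = 65500.00

ANSWER: 65500.00


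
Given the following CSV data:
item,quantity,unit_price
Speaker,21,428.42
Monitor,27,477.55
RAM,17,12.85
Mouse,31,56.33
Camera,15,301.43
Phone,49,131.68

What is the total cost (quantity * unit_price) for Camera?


Row: Camera
quantity = 15
unit_price = 301.43
total = 15 * 301.43 = 4521.45

ANSWER: 4521.45


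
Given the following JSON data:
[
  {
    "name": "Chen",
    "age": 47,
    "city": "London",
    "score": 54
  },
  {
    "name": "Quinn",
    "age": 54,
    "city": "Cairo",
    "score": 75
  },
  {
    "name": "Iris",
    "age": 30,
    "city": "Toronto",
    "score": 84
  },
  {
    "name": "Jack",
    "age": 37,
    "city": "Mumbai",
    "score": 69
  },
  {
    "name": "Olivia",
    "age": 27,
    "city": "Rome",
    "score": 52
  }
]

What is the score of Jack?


Looking up record where name = Jack
Record index: 3
Field 'score' = 69

ANSWER: 69


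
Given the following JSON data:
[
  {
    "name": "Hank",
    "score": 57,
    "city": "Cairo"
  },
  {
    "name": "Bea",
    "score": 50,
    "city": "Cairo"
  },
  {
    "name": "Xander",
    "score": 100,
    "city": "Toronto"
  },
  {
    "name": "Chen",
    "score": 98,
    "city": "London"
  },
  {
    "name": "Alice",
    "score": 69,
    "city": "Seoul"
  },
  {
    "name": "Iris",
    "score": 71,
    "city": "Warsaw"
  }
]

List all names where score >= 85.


Filtering records where score >= 85:
  Hank (score=57) -> no
  Bea (score=50) -> no
  Xander (score=100) -> YES
  Chen (score=98) -> YES
  Alice (score=69) -> no
  Iris (score=71) -> no


ANSWER: Xander, Chen


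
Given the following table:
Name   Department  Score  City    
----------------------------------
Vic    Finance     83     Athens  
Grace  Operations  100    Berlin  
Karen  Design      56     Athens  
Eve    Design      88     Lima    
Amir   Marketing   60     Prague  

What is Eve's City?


Row 4: Eve
City = Lima

ANSWER: Lima


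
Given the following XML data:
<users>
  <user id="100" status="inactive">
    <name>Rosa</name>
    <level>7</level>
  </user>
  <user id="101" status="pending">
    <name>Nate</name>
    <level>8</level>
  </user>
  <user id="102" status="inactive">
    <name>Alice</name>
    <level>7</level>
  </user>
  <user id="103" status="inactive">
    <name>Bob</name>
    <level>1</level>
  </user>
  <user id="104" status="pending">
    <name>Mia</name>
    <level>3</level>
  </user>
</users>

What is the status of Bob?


Finding user with name = Bob
user id="103" status="inactive"

ANSWER: inactive


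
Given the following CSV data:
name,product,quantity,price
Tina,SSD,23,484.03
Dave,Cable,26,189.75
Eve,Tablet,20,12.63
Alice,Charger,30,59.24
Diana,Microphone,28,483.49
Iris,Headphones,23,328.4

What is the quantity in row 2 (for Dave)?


Row 2: Dave
Column 'quantity' = 26

ANSWER: 26


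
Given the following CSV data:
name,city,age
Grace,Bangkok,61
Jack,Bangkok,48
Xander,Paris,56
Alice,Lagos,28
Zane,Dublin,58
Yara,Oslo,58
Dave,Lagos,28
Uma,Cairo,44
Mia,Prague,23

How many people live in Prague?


Scanning city column for 'Prague':
  Row 9: Mia -> MATCH
Total matches: 1

ANSWER: 1


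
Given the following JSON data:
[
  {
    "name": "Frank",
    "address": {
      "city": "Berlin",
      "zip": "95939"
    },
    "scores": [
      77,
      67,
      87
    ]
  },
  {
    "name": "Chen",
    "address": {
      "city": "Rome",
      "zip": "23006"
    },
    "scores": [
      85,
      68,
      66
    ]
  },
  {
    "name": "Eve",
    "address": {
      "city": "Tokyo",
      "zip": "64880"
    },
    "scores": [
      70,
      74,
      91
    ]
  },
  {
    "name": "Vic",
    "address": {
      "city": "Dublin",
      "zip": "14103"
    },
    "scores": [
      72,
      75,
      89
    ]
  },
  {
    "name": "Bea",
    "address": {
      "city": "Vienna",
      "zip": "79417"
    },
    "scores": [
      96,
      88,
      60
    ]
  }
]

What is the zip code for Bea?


Path: records[4].address.zip
Value: 79417

ANSWER: 79417


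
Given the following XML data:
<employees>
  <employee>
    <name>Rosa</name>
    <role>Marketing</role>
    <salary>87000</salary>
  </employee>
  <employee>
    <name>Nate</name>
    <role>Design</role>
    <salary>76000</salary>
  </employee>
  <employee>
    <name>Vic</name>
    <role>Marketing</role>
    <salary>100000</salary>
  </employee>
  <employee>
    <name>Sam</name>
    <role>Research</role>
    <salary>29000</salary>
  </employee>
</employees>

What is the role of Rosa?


Searching for <employee> with <name>Rosa</name>
Found at position 1
<role>Marketing</role>

ANSWER: Marketing


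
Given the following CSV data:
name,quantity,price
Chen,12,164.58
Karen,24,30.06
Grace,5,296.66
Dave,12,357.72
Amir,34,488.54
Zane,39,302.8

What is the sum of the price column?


Values in 'price' column:
  Row 1: 164.58
  Row 2: 30.06
  Row 3: 296.66
  Row 4: 357.72
  Row 5: 488.54
  Row 6: 302.8
Sum = 164.58 + 30.06 + 296.66 + 357.72 + 488.54 + 302.8 = 1640.36

ANSWER: 1640.36


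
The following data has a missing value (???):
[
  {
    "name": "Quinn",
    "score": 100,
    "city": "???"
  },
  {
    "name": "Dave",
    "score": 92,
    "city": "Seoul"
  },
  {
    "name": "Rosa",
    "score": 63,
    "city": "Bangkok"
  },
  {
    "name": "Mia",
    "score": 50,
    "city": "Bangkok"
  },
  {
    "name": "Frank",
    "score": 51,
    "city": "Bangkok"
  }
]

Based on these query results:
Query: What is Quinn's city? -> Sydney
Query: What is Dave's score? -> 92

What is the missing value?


The missing value is Quinn's city
From query: Quinn's city = Sydney

ANSWER: Sydney


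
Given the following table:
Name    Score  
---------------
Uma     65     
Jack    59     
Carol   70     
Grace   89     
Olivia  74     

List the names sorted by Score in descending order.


Sorting by Score (descending):
  Grace: 89
  Olivia: 74
  Carol: 70
  Uma: 65
  Jack: 59


ANSWER: Grace, Olivia, Carol, Uma, Jack


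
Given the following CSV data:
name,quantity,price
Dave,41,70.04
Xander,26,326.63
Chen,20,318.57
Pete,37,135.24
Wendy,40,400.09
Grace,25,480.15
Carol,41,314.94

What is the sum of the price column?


Values in 'price' column:
  Row 1: 70.04
  Row 2: 326.63
  Row 3: 318.57
  Row 4: 135.24
  Row 5: 400.09
  Row 6: 480.15
  Row 7: 314.94
Sum = 70.04 + 326.63 + 318.57 + 135.24 + 400.09 + 480.15 + 314.94 = 2045.66

ANSWER: 2045.66


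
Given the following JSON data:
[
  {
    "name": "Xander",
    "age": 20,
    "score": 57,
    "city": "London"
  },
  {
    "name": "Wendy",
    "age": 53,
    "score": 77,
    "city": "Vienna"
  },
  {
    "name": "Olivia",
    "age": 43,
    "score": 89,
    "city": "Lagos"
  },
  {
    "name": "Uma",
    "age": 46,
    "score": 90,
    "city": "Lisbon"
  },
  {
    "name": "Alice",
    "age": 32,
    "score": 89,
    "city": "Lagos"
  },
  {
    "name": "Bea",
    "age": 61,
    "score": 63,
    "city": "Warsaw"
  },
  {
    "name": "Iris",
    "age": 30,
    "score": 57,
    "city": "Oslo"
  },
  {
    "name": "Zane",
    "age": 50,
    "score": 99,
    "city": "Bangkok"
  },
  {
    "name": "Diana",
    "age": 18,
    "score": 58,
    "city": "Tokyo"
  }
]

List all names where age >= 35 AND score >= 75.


Checking both conditions:
  Xander (age=20, score=57) -> no
  Wendy (age=53, score=77) -> YES
  Olivia (age=43, score=89) -> YES
  Uma (age=46, score=90) -> YES
  Alice (age=32, score=89) -> no
  Bea (age=61, score=63) -> no
  Iris (age=30, score=57) -> no
  Zane (age=50, score=99) -> YES
  Diana (age=18, score=58) -> no


ANSWER: Wendy, Olivia, Uma, Zane


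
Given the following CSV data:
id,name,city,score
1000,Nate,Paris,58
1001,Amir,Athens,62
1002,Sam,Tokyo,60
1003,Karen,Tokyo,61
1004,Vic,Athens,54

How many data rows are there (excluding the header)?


Counting rows (excluding header):
Header: id,name,city,score
Data rows: 5

ANSWER: 5


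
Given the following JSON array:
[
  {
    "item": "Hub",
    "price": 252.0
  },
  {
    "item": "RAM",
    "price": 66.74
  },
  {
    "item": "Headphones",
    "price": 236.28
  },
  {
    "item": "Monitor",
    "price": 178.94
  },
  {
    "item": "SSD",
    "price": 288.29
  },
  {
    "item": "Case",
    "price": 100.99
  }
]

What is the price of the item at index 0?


Array index 0 -> Hub
price = 252.0

ANSWER: 252.0


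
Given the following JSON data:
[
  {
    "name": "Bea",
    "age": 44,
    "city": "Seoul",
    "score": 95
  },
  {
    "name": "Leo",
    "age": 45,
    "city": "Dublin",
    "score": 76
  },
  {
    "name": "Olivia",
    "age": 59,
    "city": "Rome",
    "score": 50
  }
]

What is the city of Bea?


Looking up record where name = Bea
Record index: 0
Field 'city' = Seoul

ANSWER: Seoul


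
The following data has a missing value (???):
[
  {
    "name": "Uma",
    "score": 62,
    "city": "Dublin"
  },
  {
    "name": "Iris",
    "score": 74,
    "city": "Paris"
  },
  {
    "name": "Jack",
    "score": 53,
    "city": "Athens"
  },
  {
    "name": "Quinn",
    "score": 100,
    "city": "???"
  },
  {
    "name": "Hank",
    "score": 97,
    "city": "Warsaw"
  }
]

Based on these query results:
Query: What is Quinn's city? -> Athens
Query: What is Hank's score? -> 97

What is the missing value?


The missing value is Quinn's city
From query: Quinn's city = Athens

ANSWER: Athens


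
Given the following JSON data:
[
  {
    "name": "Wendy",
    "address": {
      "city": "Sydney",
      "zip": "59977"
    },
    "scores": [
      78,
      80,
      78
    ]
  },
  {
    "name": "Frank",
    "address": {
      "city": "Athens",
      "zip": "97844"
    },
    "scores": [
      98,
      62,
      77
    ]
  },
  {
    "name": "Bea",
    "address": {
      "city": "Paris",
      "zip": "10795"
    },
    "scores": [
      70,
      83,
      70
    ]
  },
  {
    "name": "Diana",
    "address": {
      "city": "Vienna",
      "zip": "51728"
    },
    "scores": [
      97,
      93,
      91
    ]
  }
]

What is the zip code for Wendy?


Path: records[0].address.zip
Value: 59977

ANSWER: 59977


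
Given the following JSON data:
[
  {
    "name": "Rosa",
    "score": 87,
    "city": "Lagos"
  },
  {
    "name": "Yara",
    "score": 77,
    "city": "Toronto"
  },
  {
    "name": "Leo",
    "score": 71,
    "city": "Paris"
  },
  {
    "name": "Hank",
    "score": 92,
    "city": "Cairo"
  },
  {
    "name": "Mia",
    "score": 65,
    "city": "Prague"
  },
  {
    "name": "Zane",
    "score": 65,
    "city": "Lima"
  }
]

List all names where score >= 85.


Filtering records where score >= 85:
  Rosa (score=87) -> YES
  Yara (score=77) -> no
  Leo (score=71) -> no
  Hank (score=92) -> YES
  Mia (score=65) -> no
  Zane (score=65) -> no


ANSWER: Rosa, Hank


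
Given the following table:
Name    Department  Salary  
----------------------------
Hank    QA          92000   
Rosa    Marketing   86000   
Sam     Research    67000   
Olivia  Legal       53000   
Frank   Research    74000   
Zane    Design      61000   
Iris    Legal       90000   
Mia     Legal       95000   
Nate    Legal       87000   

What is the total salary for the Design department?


Design department members:
  Zane: 61000
Total = 61000 = 61000

ANSWER: 61000


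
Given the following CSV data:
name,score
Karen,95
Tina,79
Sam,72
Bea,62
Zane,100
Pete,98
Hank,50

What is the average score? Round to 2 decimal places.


Scores: 95, 79, 72, 62, 100, 98, 50
Sum = 556
Count = 7
Average = 556 / 7 = 79.43

ANSWER: 79.43


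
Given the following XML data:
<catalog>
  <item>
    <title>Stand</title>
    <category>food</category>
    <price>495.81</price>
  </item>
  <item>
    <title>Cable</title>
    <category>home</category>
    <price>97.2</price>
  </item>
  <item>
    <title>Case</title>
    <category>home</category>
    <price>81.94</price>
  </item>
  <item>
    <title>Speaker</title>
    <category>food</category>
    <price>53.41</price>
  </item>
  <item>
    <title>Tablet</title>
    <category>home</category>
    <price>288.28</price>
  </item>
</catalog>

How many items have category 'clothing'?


Scanning <item> elements for <category>clothing</category>:
Count: 0

ANSWER: 0


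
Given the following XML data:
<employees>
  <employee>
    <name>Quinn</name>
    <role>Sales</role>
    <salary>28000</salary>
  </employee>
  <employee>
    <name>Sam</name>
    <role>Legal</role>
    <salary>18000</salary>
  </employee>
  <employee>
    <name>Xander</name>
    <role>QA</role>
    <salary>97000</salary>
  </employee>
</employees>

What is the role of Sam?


Searching for <employee> with <name>Sam</name>
Found at position 2
<role>Legal</role>

ANSWER: Legal


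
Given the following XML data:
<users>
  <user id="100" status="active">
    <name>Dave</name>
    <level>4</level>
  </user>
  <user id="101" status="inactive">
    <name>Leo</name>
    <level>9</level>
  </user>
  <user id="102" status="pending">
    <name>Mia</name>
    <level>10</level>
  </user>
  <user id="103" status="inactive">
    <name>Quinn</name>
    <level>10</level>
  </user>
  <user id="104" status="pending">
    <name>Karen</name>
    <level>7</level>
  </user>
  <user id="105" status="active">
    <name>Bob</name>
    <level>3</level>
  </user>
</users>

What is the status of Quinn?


Finding user with name = Quinn
user id="103" status="inactive"

ANSWER: inactive


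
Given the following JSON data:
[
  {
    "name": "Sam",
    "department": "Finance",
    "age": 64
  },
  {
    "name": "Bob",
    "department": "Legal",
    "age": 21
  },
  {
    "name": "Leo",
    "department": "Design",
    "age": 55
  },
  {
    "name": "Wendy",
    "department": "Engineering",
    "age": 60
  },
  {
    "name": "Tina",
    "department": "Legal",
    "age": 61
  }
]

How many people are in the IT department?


Scanning records for department = IT
  No matches found
Count: 0

ANSWER: 0


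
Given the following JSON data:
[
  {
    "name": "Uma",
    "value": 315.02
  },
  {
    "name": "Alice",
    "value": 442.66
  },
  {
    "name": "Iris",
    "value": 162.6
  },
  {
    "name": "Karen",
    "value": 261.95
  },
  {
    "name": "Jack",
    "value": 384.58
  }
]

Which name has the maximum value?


Comparing values:
  Uma: 315.02
  Alice: 442.66
  Iris: 162.6
  Karen: 261.95
  Jack: 384.58
Maximum: Alice (442.66)

ANSWER: Alice


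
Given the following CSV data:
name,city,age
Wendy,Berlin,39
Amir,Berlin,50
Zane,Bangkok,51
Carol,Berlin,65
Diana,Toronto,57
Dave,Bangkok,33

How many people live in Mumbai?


Scanning city column for 'Mumbai':
Total matches: 0

ANSWER: 0


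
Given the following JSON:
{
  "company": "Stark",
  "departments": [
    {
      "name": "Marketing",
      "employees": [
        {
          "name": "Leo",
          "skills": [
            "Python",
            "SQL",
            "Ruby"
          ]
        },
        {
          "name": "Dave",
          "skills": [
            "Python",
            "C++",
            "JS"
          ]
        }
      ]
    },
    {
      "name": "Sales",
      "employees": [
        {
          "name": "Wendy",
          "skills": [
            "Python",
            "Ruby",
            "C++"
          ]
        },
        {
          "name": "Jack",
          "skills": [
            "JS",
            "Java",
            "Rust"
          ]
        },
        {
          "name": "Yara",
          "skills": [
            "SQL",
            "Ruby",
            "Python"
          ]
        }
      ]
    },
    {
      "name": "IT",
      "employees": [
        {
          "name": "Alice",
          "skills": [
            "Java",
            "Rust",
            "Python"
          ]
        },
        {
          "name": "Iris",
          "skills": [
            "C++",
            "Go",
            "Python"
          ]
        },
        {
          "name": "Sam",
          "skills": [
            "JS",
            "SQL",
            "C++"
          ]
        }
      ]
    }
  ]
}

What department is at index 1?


Path: departments[1].name
Value: Sales

ANSWER: Sales


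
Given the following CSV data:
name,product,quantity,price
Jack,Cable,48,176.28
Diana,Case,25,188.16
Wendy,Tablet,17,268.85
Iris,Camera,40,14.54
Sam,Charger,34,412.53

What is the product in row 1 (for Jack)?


Row 1: Jack
Column 'product' = Cable

ANSWER: Cable


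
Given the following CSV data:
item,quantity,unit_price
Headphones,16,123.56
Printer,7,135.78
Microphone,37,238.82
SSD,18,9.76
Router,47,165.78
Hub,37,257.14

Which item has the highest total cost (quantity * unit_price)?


Computing row totals:
  Headphones: 1976.96
  Printer: 950.46
  Microphone: 8836.34
  SSD: 175.68
  Router: 7791.66
  Hub: 9514.18
Maximum: Hub (9514.18)

ANSWER: Hub


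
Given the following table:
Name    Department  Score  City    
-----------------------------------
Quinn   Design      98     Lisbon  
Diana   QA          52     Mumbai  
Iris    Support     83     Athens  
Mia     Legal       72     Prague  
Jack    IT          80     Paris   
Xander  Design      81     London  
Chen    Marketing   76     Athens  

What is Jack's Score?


Row 5: Jack
Score = 80

ANSWER: 80


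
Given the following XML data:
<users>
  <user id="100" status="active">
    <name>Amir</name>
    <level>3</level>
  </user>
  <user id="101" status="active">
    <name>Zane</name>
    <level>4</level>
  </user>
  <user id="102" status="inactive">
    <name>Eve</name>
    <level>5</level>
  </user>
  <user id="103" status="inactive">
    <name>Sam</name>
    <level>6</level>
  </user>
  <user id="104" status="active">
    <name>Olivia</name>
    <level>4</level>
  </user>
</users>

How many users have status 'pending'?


Counting users with status='pending':
Count: 0

ANSWER: 0


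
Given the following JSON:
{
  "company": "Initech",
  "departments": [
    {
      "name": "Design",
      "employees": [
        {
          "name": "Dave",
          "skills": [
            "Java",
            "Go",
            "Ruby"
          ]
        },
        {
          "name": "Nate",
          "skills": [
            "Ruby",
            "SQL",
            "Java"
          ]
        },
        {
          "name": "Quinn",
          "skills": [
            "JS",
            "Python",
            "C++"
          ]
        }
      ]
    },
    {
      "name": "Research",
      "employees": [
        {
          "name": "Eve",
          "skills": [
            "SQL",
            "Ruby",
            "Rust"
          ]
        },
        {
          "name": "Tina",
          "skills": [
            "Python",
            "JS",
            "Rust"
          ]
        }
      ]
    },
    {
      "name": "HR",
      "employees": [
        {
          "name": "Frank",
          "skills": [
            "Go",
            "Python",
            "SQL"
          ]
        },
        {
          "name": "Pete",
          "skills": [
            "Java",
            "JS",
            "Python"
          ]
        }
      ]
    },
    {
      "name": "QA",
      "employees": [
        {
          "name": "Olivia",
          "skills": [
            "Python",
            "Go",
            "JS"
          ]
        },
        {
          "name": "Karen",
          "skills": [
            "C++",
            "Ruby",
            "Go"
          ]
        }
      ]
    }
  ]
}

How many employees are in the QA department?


Path: departments[3].employees
Count: 2

ANSWER: 2


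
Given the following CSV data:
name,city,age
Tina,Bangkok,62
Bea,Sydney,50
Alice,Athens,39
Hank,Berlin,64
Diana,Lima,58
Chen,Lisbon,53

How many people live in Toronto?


Scanning city column for 'Toronto':
Total matches: 0

ANSWER: 0


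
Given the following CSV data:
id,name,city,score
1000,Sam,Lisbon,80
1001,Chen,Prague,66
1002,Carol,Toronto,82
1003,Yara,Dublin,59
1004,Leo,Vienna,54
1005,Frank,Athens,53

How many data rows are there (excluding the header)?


Counting rows (excluding header):
Header: id,name,city,score
Data rows: 6

ANSWER: 6


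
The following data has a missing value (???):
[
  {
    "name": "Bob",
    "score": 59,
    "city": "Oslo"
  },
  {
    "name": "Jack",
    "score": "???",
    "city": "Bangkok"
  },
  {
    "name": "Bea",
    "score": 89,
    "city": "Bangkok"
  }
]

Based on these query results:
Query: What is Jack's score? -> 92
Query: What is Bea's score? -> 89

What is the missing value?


The missing value is Jack's score
From query: Jack's score = 92

ANSWER: 92


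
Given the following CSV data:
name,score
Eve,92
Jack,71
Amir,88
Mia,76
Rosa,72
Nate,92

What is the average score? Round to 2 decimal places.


Scores: 92, 71, 88, 76, 72, 92
Sum = 491
Count = 6
Average = 491 / 6 = 81.83

ANSWER: 81.83


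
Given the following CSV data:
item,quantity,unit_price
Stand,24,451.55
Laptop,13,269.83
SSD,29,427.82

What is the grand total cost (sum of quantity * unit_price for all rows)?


Computing row totals:
  Stand: 24 * 451.55 = 10837.2
  Laptop: 13 * 269.83 = 3507.79
  SSD: 29 * 427.82 = 12406.78
Grand total = 10837.2 + 3507.79 + 12406.78 = 26751.77

ANSWER: 26751.77


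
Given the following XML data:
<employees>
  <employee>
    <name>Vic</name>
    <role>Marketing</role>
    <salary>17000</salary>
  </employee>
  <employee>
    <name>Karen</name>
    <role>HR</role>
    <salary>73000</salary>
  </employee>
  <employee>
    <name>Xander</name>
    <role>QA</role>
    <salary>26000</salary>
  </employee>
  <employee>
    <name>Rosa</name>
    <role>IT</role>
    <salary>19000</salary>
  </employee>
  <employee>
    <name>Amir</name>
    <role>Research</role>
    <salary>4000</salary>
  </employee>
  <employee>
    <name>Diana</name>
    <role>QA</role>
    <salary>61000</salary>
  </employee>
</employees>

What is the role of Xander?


Searching for <employee> with <name>Xander</name>
Found at position 3
<role>QA</role>

ANSWER: QA


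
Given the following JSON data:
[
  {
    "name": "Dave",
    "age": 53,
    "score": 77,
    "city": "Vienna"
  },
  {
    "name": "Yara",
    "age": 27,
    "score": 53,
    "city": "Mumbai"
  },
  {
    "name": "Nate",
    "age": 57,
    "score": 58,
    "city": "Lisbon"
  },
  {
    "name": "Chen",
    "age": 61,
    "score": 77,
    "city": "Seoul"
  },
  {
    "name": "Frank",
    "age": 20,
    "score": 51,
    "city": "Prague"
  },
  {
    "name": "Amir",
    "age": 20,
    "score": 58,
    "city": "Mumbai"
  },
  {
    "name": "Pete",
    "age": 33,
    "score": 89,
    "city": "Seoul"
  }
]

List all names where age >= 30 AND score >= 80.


Checking both conditions:
  Dave (age=53, score=77) -> no
  Yara (age=27, score=53) -> no
  Nate (age=57, score=58) -> no
  Chen (age=61, score=77) -> no
  Frank (age=20, score=51) -> no
  Amir (age=20, score=58) -> no
  Pete (age=33, score=89) -> YES


ANSWER: Pete


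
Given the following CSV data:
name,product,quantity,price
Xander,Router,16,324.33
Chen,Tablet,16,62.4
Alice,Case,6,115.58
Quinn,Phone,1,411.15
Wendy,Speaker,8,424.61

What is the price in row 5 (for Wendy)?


Row 5: Wendy
Column 'price' = 424.61

ANSWER: 424.61


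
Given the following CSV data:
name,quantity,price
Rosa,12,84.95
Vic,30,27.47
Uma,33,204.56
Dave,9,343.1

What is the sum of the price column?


Values in 'price' column:
  Row 1: 84.95
  Row 2: 27.47
  Row 3: 204.56
  Row 4: 343.1
Sum = 84.95 + 27.47 + 204.56 + 343.1 = 660.08

ANSWER: 660.08


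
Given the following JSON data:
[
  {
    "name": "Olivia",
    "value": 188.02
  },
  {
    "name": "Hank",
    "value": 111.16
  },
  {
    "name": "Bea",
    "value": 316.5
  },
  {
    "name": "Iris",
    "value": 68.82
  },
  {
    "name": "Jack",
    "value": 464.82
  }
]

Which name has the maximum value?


Comparing values:
  Olivia: 188.02
  Hank: 111.16
  Bea: 316.5
  Iris: 68.82
  Jack: 464.82
Maximum: Jack (464.82)

ANSWER: Jack


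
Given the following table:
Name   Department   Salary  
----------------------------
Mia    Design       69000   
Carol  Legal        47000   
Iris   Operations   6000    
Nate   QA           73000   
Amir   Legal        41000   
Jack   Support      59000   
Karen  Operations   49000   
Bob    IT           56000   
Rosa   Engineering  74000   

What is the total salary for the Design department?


Design department members:
  Mia: 69000
Total = 69000 = 69000

ANSWER: 69000


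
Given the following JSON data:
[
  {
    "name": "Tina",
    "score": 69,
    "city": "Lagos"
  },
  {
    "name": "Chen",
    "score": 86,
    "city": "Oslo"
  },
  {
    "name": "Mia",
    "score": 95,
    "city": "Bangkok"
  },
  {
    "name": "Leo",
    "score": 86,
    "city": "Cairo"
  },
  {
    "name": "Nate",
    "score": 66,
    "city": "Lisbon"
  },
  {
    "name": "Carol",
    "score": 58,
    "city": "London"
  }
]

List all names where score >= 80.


Filtering records where score >= 80:
  Tina (score=69) -> no
  Chen (score=86) -> YES
  Mia (score=95) -> YES
  Leo (score=86) -> YES
  Nate (score=66) -> no
  Carol (score=58) -> no


ANSWER: Chen, Mia, Leo


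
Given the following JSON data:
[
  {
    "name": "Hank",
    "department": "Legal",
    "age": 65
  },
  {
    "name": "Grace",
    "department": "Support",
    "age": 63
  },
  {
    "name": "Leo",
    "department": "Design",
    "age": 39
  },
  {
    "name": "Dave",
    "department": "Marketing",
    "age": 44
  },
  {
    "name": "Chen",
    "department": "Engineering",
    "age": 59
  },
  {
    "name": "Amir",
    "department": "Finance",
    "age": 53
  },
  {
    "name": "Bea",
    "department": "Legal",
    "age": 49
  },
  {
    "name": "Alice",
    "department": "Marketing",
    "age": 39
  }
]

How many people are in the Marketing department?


Scanning records for department = Marketing
  Record 3: Dave
  Record 7: Alice
Count: 2

ANSWER: 2


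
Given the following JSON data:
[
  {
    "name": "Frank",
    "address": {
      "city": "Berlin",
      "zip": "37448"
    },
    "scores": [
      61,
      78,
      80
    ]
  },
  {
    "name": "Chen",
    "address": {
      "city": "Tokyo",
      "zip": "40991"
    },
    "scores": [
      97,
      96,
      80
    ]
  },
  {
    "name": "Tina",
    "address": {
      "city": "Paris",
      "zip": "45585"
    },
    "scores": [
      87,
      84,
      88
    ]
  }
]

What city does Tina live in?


Path: records[2].address.city
Value: Paris

ANSWER: Paris


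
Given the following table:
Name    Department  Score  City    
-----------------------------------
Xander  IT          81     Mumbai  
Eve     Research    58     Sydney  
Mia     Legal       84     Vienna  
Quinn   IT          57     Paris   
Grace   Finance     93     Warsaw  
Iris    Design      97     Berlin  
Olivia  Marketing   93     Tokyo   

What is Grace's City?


Row 5: Grace
City = Warsaw

ANSWER: Warsaw


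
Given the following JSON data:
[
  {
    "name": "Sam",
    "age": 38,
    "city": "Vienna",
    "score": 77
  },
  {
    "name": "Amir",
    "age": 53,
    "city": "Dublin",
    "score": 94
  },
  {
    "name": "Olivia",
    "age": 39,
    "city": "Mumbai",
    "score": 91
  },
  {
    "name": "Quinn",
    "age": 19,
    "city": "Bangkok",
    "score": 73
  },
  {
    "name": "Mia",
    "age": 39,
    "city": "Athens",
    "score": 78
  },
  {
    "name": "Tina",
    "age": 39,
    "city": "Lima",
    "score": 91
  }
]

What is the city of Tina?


Looking up record where name = Tina
Record index: 5
Field 'city' = Lima

ANSWER: Lima


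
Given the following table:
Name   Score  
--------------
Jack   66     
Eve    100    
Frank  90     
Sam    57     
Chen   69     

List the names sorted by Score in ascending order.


Sorting by Score (ascending):
  Sam: 57
  Jack: 66
  Chen: 69
  Frank: 90
  Eve: 100


ANSWER: Sam, Jack, Chen, Frank, Eve


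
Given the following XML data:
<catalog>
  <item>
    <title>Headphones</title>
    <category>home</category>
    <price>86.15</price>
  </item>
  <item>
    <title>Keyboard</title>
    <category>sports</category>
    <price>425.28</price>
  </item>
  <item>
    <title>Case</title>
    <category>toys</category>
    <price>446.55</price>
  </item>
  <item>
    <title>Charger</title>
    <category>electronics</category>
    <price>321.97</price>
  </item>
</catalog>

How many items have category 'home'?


Scanning <item> elements for <category>home</category>:
  Item 1: Headphones -> MATCH
Count: 1

ANSWER: 1


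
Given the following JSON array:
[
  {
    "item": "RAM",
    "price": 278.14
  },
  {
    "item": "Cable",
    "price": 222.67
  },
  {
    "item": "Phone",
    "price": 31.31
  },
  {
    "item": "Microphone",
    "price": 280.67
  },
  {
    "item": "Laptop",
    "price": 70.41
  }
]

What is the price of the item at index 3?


Array index 3 -> Microphone
price = 280.67

ANSWER: 280.67


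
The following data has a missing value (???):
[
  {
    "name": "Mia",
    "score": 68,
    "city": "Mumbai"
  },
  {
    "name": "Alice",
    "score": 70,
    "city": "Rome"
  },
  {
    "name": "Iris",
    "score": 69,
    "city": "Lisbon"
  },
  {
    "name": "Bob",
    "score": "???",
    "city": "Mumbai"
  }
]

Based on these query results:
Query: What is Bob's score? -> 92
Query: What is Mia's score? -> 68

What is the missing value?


The missing value is Bob's score
From query: Bob's score = 92

ANSWER: 92


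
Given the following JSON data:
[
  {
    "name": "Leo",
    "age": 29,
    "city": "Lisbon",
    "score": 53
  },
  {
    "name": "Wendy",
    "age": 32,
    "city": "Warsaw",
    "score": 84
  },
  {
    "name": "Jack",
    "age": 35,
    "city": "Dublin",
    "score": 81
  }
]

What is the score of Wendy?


Looking up record where name = Wendy
Record index: 1
Field 'score' = 84

ANSWER: 84


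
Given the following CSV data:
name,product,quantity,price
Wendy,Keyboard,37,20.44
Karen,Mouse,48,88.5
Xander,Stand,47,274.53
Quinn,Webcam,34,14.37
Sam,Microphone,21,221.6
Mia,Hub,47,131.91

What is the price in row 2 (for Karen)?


Row 2: Karen
Column 'price' = 88.5

ANSWER: 88.5


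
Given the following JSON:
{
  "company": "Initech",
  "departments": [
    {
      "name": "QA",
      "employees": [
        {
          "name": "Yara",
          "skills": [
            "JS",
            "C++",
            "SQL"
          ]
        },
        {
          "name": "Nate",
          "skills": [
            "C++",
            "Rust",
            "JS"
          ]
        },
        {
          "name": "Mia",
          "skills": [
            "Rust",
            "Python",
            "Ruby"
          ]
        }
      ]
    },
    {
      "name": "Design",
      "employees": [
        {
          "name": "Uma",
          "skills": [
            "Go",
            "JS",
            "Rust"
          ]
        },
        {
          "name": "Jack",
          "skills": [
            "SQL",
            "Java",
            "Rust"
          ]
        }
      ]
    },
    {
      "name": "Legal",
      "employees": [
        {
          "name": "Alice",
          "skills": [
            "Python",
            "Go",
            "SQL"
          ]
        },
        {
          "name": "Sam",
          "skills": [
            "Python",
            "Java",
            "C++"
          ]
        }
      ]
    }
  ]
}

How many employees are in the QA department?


Path: departments[0].employees
Count: 3

ANSWER: 3
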